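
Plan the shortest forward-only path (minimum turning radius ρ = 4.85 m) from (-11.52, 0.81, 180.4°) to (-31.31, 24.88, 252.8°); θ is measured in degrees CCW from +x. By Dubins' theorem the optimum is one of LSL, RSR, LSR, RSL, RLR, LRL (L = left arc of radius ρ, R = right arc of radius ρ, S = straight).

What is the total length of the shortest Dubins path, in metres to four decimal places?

Let ψ = atan2(Δy, Δx) = atan2(24.07, -19.79) = 129.4265° be the start→goal bearing.
Normalize: d = |goal − start| / ρ = 31.161017/4.85 = 6.424952, α = (θ_start − ψ) mod 360° = 50.9735° = 0.889655 rad, β = (θ_goal − ψ) mod 360° = 123.3735° = 2.153273 rad.
Common terms: sin α = 0.776854, cos α = 0.629680, sin β = 0.835103, cos β = -0.550094, cos(α−β) = 0.302370, d² = 41.280009. Work in radians in the unit-radius frame; every candidate has L = ρ·(t + p + q).
LSL: p² = 2 + d² − 2cos(α−β) + 2d(sin α − sin β) = 41.926783; p = √p² = 6.475089; φ = atan2(cos β − cos α, d + sin α − sin β) = -0.183225 rad; t = (φ − α) mod 2π = 5.210305 rad, q = (β − φ) mod 2π = 2.336499 rad → L = 4.85·(5.210305 + 6.475089 + 2.336499) = 4.85·14.021893 = 68.006181 m
RSR: p² = 2 + d² − 2cos(α−β) + 2d(sin β − sin α) = 43.423755; p = √p² = 6.589670; φ = atan2(cos α − cos β, d − sin α + sin β) = 0.180004 rad; t = (α − φ) mod 2π = 0.709650 rad, q = (φ − β) mod 2π = 4.309917 rad → L = 4.85·(0.709650 + 6.589670 + 4.309917) = 4.85·11.609237 = 56.304801 m
LSR: p² = d² − 2 + 2cos(α−β) + 2d(sin α + sin β) = 60.598243; p = √p² = 7.784487; φ = atan2(−cos α − cos β, d + sin α + sin β) − atan2(−2, p) = 0.241580 rad; t = (φ − α) mod 2π = 5.635110 rad, q = (φ − β) mod 2π = 4.371492 rad → L = 4.85·(5.635110 + 7.784487 + 4.371492) = 4.85·17.791090 = 86.286785 m
RSL: p² = d² − 2 + 2cos(α−β) − 2d(sin α + sin β) = 19.171254; p = √p² = 4.378499; φ = atan2(cos α + cos β, d − sin α − sin β) − atan2(2, p) = -0.411942 rad; t = (α − φ) mod 2π = 1.301596 rad, q = (β − φ) mod 2π = 2.565215 rad → L = 4.85·(1.301596 + 4.378499 + 2.565215) = 4.85·8.245310 = 39.989754 m
RLR: c = (6 − d² + 2cos(α−β) + 2d(sin α − sin β))/8 = -4.427969, |c| > 1 → infeasible
LRL: c = (6 − d² + 2cos(α−β) − 2d(sin α − sin β))/8 = -4.240848, |c| > 1 → infeasible
Shortest: RSL with L = 39.989754 m ≈ 39.9898 m

39.9898 m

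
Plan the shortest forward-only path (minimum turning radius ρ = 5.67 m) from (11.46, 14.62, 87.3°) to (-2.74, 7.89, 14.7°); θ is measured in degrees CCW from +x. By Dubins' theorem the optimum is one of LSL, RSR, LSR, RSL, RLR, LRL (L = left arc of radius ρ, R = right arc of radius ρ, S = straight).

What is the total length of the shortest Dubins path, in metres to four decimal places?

Let ψ = atan2(Δy, Δx) = atan2(-6.73, -14.20) = -154.6417° be the start→goal bearing.
Normalize: d = |goal − start| / ρ = 15.714099/5.67 = 2.771446, α = (θ_start − ψ) mod 360° = 241.9417° = 4.222679 rad, β = (θ_goal − ψ) mod 360° = 169.3417° = 2.955570 rad.
Common terms: sin α = -0.882469, cos α = -0.470370, sin β = 0.184952, cos β = -0.982748, cos(α−β) = 0.299041, d² = 7.680913. Work in radians in the unit-radius frame; every candidate has L = ρ·(t + p + q).
LSL: p² = 2 + d² − 2cos(α−β) + 2d(sin α − sin β) = 3.166232; p = √p² = 1.779391; φ = atan2(cos β − cos α, d + sin α − sin β) = -0.292087 rad; t = (φ − α) mod 2π = 1.768420 rad, q = (β − φ) mod 2π = 3.247657 rad → L = 5.67·(1.768420 + 1.779391 + 3.247657) = 5.67·6.795467 = 38.530299 m
RSR: p² = 2 + d² − 2cos(α−β) + 2d(sin β − sin α) = 14.999431; p = √p² = 3.872910; φ = atan2(cos α − cos β, d − sin α + sin β) = 0.132687 rad; t = (α − φ) mod 2π = 4.089992 rad, q = (φ − β) mod 2π = 3.460302 rad → L = 5.67·(4.089992 + 3.872910 + 3.460302) = 5.67·11.423204 = 64.769568 m
LSR: p² = d² − 2 + 2cos(α−β) + 2d(sin α + sin β) = 2.412730; p = √p² = 1.553296; φ = atan2(−cos α − cos β, d + sin α + sin β) − atan2(−2, p) = 1.521626 rad; t = (φ − α) mod 2π = 3.582132 rad, q = (φ − β) mod 2π = 4.849241 rad → L = 5.67·(3.582132 + 1.553296 + 4.849241) = 5.67·9.984670 = 56.613077 m
RSL: p² = d² − 2 + 2cos(α−β) − 2d(sin α + sin β) = 10.145259; p = √p² = 3.185162; φ = atan2(cos α + cos β, d − sin α − sin β) − atan2(2, p) = -0.957375 rad; t = (α − φ) mod 2π = 5.180054 rad, q = (β − φ) mod 2π = 3.912945 rad → L = 5.67·(5.180054 + 3.185162 + 3.912945) = 5.67·12.278162 = 69.617176 m
RLR: c = (6 − d² + 2cos(α−β) + 2d(sin α − sin β))/8 = -0.874929; p = 2π − arccos c = 3.647100 rad; φ = atan2(cos α − cos β, d − sin α + sin β) = 0.132687 rad; t = (α − φ + p/2) mod 2π = 5.913542 rad, q = (α − β − t + p) mod 2π = 5.283852 rad → L = 5.67·(5.913542 + 3.647100 + 5.283852) = 5.67·14.844495 = 84.168285 m
LRL: c = (6 − d² + 2cos(α−β) − 2d(sin α − sin β))/8 = 0.604221; p = 2π − arccos c = 5.361177 rad; φ = atan2(cos β − cos α, d + sin α − sin β) = -0.292087 rad; t = (φ − α + p/2) mod 2π = 4.449008 rad, q = (β − α − t + p) mod 2π = 5.928245 rad → L = 5.67·(4.449008 + 5.361177 + 5.928245) = 5.67·15.738430 = 89.236898 m
Shortest: LSL with L = 38.530299 m ≈ 38.5303 m

38.5303 m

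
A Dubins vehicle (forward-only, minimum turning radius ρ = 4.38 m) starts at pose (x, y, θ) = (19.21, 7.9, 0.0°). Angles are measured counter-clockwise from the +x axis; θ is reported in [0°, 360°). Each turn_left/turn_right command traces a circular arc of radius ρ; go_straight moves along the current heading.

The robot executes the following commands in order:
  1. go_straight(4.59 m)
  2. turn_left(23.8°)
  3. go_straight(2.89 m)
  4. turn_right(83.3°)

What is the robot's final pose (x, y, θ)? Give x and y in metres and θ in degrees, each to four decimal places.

set_pose: (x, y, θ) = (19.2100, 7.9000, 0.0000°), ρ = 4.38
go_straight(4.59): x += 4.59·cos θ, y += 4.59·sin θ → (23.8000, 7.9000, 0.0000°)
turn_left(23.8°): centre at ρ to the left, rotate +23.8° → (25.5675, 8.2725, 23.8000°)
go_straight(2.89): x += 2.89·cos θ, y += 2.89·sin θ → (28.2118, 9.4387, 23.8000°)
turn_right(83.3°): centre at ρ to the right, rotate −83.3° → (33.7532, 7.6542, -59.5000° ≡ 300.5000°)

(33.7532, 7.6542, 300.5000°)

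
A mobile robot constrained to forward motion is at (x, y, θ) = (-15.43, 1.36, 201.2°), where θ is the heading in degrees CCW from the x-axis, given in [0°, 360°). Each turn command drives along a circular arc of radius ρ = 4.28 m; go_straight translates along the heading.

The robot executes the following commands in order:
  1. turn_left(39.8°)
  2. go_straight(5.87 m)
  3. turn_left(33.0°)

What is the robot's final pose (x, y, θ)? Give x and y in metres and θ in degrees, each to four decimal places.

(-20.9977, -8.0629, 274.0000°)

set_pose: (x, y, θ) = (-15.4300, 1.3600, 201.2000°), ρ = 4.28
turn_left(39.8°): centre at ρ to the left, rotate +39.8° → (-17.6256, -0.5554, 241.0000°)
go_straight(5.87): x += 5.87·cos θ, y += 5.87·sin θ → (-20.4715, -5.6894, 241.0000°)
turn_left(33.0°): centre at ρ to the left, rotate +33.0° → (-20.9977, -8.0629, 274.0000°)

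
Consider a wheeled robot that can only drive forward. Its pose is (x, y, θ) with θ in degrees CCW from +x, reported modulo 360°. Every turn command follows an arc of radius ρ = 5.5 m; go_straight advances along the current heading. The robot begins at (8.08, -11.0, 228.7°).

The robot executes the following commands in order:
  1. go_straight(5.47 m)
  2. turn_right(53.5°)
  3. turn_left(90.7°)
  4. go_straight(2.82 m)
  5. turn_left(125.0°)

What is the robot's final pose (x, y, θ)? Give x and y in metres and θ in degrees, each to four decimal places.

(2.0402, -29.9730, 30.9000°)

set_pose: (x, y, θ) = (8.0800, -11.0000, 228.7000°), ρ = 5.5
go_straight(5.47): x += 5.47·cos θ, y += 5.47·sin θ → (4.4698, -15.1094, 228.7000°)
turn_right(53.5°): centre at ρ to the right, rotate −53.5° → (-0.1224, -16.9601, 175.2000°)
turn_left(90.7°): centre at ρ to the left, rotate +90.7° → (-6.0685, -22.0476, 265.9000°)
go_straight(2.82): x += 2.82·cos θ, y += 2.82·sin θ → (-6.2702, -24.8604, 265.9000°)
turn_left(125.0°): centre at ρ to the left, rotate +125.0° → (2.0402, -29.9730, 390.9000° ≡ 30.9000°)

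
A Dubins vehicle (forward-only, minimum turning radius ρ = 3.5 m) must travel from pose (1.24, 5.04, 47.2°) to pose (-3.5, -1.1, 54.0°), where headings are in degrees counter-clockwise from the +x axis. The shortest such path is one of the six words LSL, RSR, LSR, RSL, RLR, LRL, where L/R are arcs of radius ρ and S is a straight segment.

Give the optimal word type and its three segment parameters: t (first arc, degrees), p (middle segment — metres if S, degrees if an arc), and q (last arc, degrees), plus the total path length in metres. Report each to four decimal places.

RSR: t = 174.7697°, p = 7.3418 m, q = 178.4303°, L = 28.9176 m

Let ψ = atan2(Δy, Δx) = atan2(-6.14, -4.74) = -127.6677° be the start→goal bearing.
Normalize: d = |goal − start| / ρ = 7.756752/3.5 = 2.216215, α = (θ_start − ψ) mod 360° = 174.8677° = 3.052017 rad, β = (θ_goal − ψ) mod 360° = 181.6677° = 3.170699 rad.
Common terms: sin α = 0.089456, cos α = -0.995991, sin β = -0.029102, cos β = -0.999576, cos(α−β) = 0.992966, d² = 4.911608. Work in radians in the unit-radius frame; every candidate has L = ρ·(t + p + q).
LSL: p² = 2 + d² − 2cos(α−β) + 2d(sin α − sin β) = 5.451180; p = √p² = 2.334776; φ = atan2(cos β − cos α, d + sin α − sin β) = -0.001536 rad; t = (φ − α) mod 2π = 3.229633 rad, q = (β − φ) mod 2π = 3.172235 rad → L = 3.5·(3.229633 + 2.334776 + 3.172235) = 3.5·8.736644 = 30.578253 m
RSR: p² = 2 + d² − 2cos(α−β) + 2d(sin β − sin α) = 4.400175; p = √p² = 2.097659; φ = atan2(cos α − cos β, d − sin α + sin β) = 0.001709 rad; t = (α − φ) mod 2π = 3.050307 rad, q = (φ − β) mod 2π = 3.114196 rad → L = 3.5·(3.050307 + 2.097659 + 3.114196) = 3.5·8.262162 = 28.917568 m
LSR: p² = d² − 2 + 2cos(α−β) + 2d(sin α + sin β) = 5.165054; p = √p² = 2.272676; φ = atan2(−cos α − cos β, d + sin α + sin β) − atan2(−2, p) = 1.441383 rad; t = (φ − α) mod 2π = 4.672552 rad, q = (φ − β) mod 2π = 4.553870 rad → L = 3.5·(4.672552 + 2.272676 + 4.553870) = 3.5·11.499097 = 40.246841 m
RSL: p² = d² − 2 + 2cos(α−β) − 2d(sin α + sin β) = 4.630024; p = √p² = 2.151749; φ = atan2(cos α + cos β, d − sin α − sin β) − atan2(2, p) = -1.495669 rad; t = (α − φ) mod 2π = 4.547686 rad, q = (β − φ) mod 2π = 4.666368 rad → L = 3.5·(4.547686 + 2.151749 + 4.666368) = 3.5·11.365804 = 39.780313 m
RLR: c = (6 − d² + 2cos(α−β) + 2d(sin α − sin β))/8 = 0.449978; p = 2π − arccos c = 5.179130 rad; φ = atan2(cos α − cos β, d − sin α + sin β) = 0.001709 rad; t = (α − φ + p/2) mod 2π = 5.639872 rad, q = (α − β − t + p) mod 2π = 5.703761 rad → L = 3.5·(5.639872 + 5.179130 + 5.703761) = 3.5·16.522763 = 57.829669 m
LRL: c = (6 − d² + 2cos(α−β) − 2d(sin α − sin β))/8 = 0.318603; p = 2π − arccos c = 5.036644 rad; φ = atan2(cos β − cos α, d + sin α − sin β) = -0.001536 rad; t = (φ − α + p/2) mod 2π = 5.747955 rad, q = (β − α − t + p) mod 2π = 5.690557 rad → L = 3.5·(5.747955 + 5.036644 + 5.690557) = 3.5·16.475155 = 57.663044 m
Shortest: RSR with L = 28.917568 m ≈ 28.9176 m
Convert RSR to answer units (arcs ×180/π): t = 3.050307·180/π = 174.7697°, p = ρ·p = 3.5·2.097659 = 7.3418 m, q = 3.114196·180/π = 178.4303°, L = 28.9176 m.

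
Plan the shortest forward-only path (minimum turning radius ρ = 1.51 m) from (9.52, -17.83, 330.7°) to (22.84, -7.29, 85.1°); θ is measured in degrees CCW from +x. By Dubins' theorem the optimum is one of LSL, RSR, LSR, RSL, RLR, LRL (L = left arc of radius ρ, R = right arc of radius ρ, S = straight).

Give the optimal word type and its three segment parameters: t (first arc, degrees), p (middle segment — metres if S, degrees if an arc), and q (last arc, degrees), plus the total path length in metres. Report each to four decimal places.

Let ψ = atan2(Δy, Δx) = atan2(10.54, 13.32) = 38.3543° be the start→goal bearing.
Normalize: d = |goal − start| / ρ = 16.985700/1.51 = 11.248808, α = (θ_start − ψ) mod 360° = 292.3457° = 5.102396 rad, β = (θ_goal − ψ) mod 360° = 46.7457° = 0.815867 rad.
Common terms: sin α = -0.924907, cos α = 0.380195, sin β = 0.728320, cos β = 0.685237, cos(α−β) = -0.413104, d² = 126.535678. Work in radians in the unit-radius frame; every candidate has L = ρ·(t + p + q).
LSL: p² = 2 + d² − 2cos(α−β) + 2d(sin α − sin β) = 92.168232; p = √p² = 9.600429; φ = atan2(cos β − cos α, d + sin α − sin β) = 0.031779 rad; t = (φ − α) mod 2π = 1.212569 rad, q = (β − φ) mod 2π = 0.784088 rad → L = 1.51·(1.212569 + 9.600429 + 0.784088) = 1.51·11.597085 = 17.511599 m
RSR: p² = 2 + d² − 2cos(α−β) + 2d(sin β − sin α) = 166.555542; p = √p² = 12.905640; φ = atan2(cos α − cos β, d − sin α + sin β) = -0.023639 rad; t = (α − φ) mod 2π = 5.126034 rad, q = (φ − β) mod 2π = 5.443680 rad → L = 1.51·(5.126034 + 12.905640 + 5.443680) = 1.51·23.475354 = 35.447784 m
LSR: p² = d² − 2 + 2cos(α−β) + 2d(sin α + sin β) = 119.286742; p = √p² = 10.921847; φ = atan2(−cos α − cos β, d + sin α + sin β) − atan2(−2, p) = 0.085010 rad; t = (φ − α) mod 2π = 1.265799 rad, q = (φ − β) mod 2π = 5.552328 rad → L = 1.51·(1.265799 + 10.921847 + 5.552328) = 1.51·17.739974 = 26.787361 m
RSL: p² = d² − 2 + 2cos(α−β) − 2d(sin α + sin β) = 128.132197; p = √p² = 11.319549; φ = atan2(cos α + cos β, d − sin α − sin β) − atan2(2, p) = -0.082060 rad; t = (α − φ) mod 2π = 5.184456 rad, q = (β − φ) mod 2π = 0.897927 rad → L = 1.51·(5.184456 + 11.319549 + 0.897927) = 1.51·17.401932 = 26.276917 m
RLR: c = (6 − d² + 2cos(α−β) + 2d(sin α − sin β))/8 = -19.819443, |c| > 1 → infeasible
LRL: c = (6 − d² + 2cos(α−β) − 2d(sin α − sin β))/8 = -10.521029, |c| > 1 → infeasible
Shortest: LSL with L = 17.511599 m ≈ 17.5116 m
Convert LSL to answer units (arcs ×180/π): t = 1.212569·180/π = 69.4751°, p = ρ·p = 1.51·9.600429 = 14.4966 m, q = 0.784088·180/π = 44.9249°, L = 17.5116 m.

LSL: t = 69.4751°, p = 14.4966 m, q = 44.9249°, L = 17.5116 m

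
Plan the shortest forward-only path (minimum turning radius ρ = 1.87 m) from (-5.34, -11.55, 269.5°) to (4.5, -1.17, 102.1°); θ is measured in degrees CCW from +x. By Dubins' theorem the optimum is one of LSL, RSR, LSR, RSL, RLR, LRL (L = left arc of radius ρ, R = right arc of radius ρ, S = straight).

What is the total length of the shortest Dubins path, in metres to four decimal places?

18.0251 m

Let ψ = atan2(Δy, Δx) = atan2(10.38, 9.84) = 46.5298° be the start→goal bearing.
Normalize: d = |goal − start| / ρ = 14.302797/1.87 = 7.648555, α = (θ_start − ψ) mod 360° = 222.9702° = 3.891564 rad, β = (θ_goal − ψ) mod 360° = 55.5702° = 0.969883 rad.
Common terms: sin α = -0.681618, cos α = -0.731708, sin β = 0.824820, cos β = 0.565396, cos(α−β) = -0.975917, d² = 58.500386. Work in radians in the unit-radius frame; every candidate has L = ρ·(t + p + q).
LSL: p² = 2 + d² − 2cos(α−β) + 2d(sin α − sin β) = 39.408079; p = √p² = 6.277585; φ = atan2(cos β − cos α, d + sin α − sin β) = 0.208124 rad; t = (φ − α) mod 2π = 2.599745 rad, q = (β − φ) mod 2π = 0.761759 rad → L = 1.87·(2.599745 + 6.277585 + 0.761759) = 1.87·9.639090 = 18.025097 m
RSR: p² = 2 + d² − 2cos(α−β) + 2d(sin β − sin α) = 85.496360; p = √p² = 9.246424; φ = atan2(cos α − cos β, d − sin α + sin β) = -0.140746 rad; t = (α − φ) mod 2π = 4.032310 rad, q = (φ − β) mod 2π = 5.172556 rad → L = 1.87·(4.032310 + 9.246424 + 5.172556) = 1.87·18.451291 = 34.503914 m
LSR: p² = d² − 2 + 2cos(α−β) + 2d(sin α + sin β) = 56.739123; p = √p² = 7.532538; φ = atan2(−cos α − cos β, d + sin α + sin β) − atan2(−2, p) = 0.280868 rad; t = (φ − α) mod 2π = 2.672489 rad, q = (φ − β) mod 2π = 5.594170 rad → L = 1.87·(2.672489 + 7.532538 + 5.594170) = 1.87·15.799197 = 29.544498 m
RSL: p² = d² − 2 + 2cos(α−β) − 2d(sin α + sin β) = 52.357982; p = √p² = 7.235882; φ = atan2(cos α + cos β, d − sin α − sin β) − atan2(2, p) = -0.291823 rad; t = (α − φ) mod 2π = 4.183387 rad, q = (β − φ) mod 2π = 1.261706 rad → L = 1.87·(4.183387 + 7.235882 + 1.261706) = 1.87·12.680975 = 23.713424 m
RLR: c = (6 − d² + 2cos(α−β) + 2d(sin α − sin β))/8 = -9.687045, |c| > 1 → infeasible
LRL: c = (6 − d² + 2cos(α−β) − 2d(sin α − sin β))/8 = -3.926010, |c| > 1 → infeasible
Shortest: LSL with L = 18.025097 m ≈ 18.0251 m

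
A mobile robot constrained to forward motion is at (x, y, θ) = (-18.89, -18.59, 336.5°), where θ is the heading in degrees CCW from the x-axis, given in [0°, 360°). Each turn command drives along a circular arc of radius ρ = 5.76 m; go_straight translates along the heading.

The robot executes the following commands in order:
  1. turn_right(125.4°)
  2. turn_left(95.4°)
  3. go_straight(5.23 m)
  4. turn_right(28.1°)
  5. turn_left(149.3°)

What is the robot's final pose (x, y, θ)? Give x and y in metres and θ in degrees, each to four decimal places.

set_pose: (x, y, θ) = (-18.8900, -18.5900, 336.5000°), ρ = 5.76
turn_right(125.4°): centre at ρ to the right, rotate −125.4° → (-18.2116, -28.8044, 211.1000°)
turn_left(95.4°): centre at ρ to the left, rotate +95.4° → (-19.8665, -37.1626, 306.5000°)
go_straight(5.23): x += 5.23·cos θ, y += 5.23·sin θ → (-16.7556, -41.3668, 306.5000°)
turn_right(28.1°): centre at ρ to the right, rotate −28.1° → (-15.6876, -43.9516, 278.4000°)
turn_left(149.3°): centre at ρ to the left, rotate +149.3° → (-4.6602, -45.2958, 427.7000° ≡ 67.7000°)

(-4.6602, -45.2958, 67.7000°)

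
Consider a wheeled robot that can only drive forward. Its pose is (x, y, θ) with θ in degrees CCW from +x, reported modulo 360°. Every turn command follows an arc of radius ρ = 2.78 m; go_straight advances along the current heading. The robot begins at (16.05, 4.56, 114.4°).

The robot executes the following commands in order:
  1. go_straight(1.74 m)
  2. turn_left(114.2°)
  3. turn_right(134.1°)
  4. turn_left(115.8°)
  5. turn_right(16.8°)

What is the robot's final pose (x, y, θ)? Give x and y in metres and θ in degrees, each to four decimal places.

set_pose: (x, y, θ) = (16.0500, 4.5600, 114.4000°), ρ = 2.78
go_straight(1.74): x += 1.74·cos θ, y += 1.74·sin θ → (15.3312, 6.1446, 114.4000°)
turn_left(114.2°): centre at ρ to the left, rotate +114.2° → (10.7142, 6.8346, 228.6000°)
turn_right(134.1°): centre at ρ to the right, rotate −134.1° → (5.8574, 8.4549, 94.5000°)
turn_left(115.8°): centre at ρ to the left, rotate +115.8° → (1.6834, 10.6371, 210.3000°)
turn_right(16.8°): centre at ρ to the right, rotate −16.8° → (0.9298, 10.3341, 193.5000°)

(0.9298, 10.3341, 193.5000°)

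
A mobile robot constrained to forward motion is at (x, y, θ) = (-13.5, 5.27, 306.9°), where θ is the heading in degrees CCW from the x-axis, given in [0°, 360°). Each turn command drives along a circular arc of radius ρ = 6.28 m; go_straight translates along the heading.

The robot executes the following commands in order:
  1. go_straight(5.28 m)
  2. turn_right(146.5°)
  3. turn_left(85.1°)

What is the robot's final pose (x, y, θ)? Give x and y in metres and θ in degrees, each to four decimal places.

set_pose: (x, y, θ) = (-13.5000, 5.2700, 306.9000°), ρ = 6.28
go_straight(5.28): x += 5.28·cos θ, y += 5.28·sin θ → (-10.3298, 1.0477, 306.9000°)
turn_right(146.5°): centre at ρ to the right, rotate −146.5° → (-17.4584, -8.6391, 160.4000°)
turn_left(85.1°): centre at ρ to the left, rotate +85.1° → (-25.2796, -11.9509, 245.5000°)

(-25.2796, -11.9509, 245.5000°)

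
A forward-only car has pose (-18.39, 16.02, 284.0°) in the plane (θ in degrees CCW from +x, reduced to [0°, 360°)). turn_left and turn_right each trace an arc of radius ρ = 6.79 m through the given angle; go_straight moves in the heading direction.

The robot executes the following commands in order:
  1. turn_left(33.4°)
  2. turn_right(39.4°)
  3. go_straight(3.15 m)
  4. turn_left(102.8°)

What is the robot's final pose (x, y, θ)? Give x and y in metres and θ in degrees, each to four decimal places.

(-4.6963, 0.0896, 20.8000°)

set_pose: (x, y, θ) = (-18.3900, 16.0200, 284.0000°), ρ = 6.79
turn_left(33.4°): centre at ρ to the left, rotate +33.4° → (-16.3977, 12.6646, 317.4000°)
turn_right(39.4°): centre at ρ to the right, rotate −39.4° → (-14.2697, 8.6114, 278.0000°)
go_straight(3.15): x += 3.15·cos θ, y += 3.15·sin θ → (-13.8314, 5.4921, 278.0000°)
turn_left(102.8°): centre at ρ to the left, rotate +102.8° → (-4.6963, 0.0896, 380.8000° ≡ 20.8000°)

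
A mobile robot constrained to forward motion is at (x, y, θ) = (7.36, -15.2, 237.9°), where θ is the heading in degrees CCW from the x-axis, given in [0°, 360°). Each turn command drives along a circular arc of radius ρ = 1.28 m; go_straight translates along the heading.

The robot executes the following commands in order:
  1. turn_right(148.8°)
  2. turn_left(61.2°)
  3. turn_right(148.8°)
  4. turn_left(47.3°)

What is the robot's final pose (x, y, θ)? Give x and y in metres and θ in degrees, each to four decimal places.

(5.8805, -10.5399, 48.8000°)

set_pose: (x, y, θ) = (7.3600, -15.2000, 237.9000°), ρ = 1.28
turn_right(148.8°): centre at ρ to the right, rotate −148.8° → (4.9958, -14.4997, 89.1000°)
turn_left(61.2°): centre at ρ to the left, rotate +61.2° → (4.3502, -13.3678, 150.3000°)
turn_right(148.8°): centre at ρ to the right, rotate −148.8° → (4.9509, -10.9763, 1.5000°)
turn_left(47.3°): centre at ρ to the left, rotate +47.3° → (5.8805, -10.5399, 48.8000°)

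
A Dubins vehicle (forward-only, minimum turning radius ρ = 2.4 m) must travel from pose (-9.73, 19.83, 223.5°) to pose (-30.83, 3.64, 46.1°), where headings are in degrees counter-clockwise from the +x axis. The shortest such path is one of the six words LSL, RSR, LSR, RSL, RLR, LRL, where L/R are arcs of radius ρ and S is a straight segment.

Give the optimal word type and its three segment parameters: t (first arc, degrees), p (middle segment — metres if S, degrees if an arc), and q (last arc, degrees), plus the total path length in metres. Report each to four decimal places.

Let ψ = atan2(Δy, Δx) = atan2(-16.19, -21.10) = -142.5010° be the start→goal bearing.
Normalize: d = |goal − start| / ρ = 26.595603/2.4 = 11.081501, α = (θ_start − ψ) mod 360° = 6.0010° = 0.104738 rad, β = (θ_goal − ψ) mod 360° = 188.6010° = 3.291709 rad.
Common terms: sin α = 0.104546, cos α = 0.994520, sin β = -0.149553, cos β = -0.988754, cos(α−β) = -0.998971, d² = 122.799670. Work in radians in the unit-radius frame; every candidate has L = ρ·(t + p + q).
LSL: p² = 2 + d² − 2cos(α−β) + 2d(sin α − sin β) = 132.429214; p = √p² = 11.507789; φ = atan2(cos β − cos α, d + sin α − sin β) = -0.173207 rad; t = (φ − α) mod 2π = 6.005241 rad, q = (β − φ) mod 2π = 3.464915 rad → L = 2.4·(6.005241 + 11.507789 + 3.464915) = 2.4·20.977946 = 50.347070 m
RSR: p² = 2 + d² − 2cos(α−β) + 2d(sin β − sin α) = 121.166008; p = √p² = 11.007543; φ = atan2(cos α − cos β, d − sin α + sin β) = 0.181163 rad; t = (α − φ) mod 2π = 6.206760 rad, q = (φ − β) mod 2π = 3.172640 rad → L = 2.4·(6.206760 + 11.007543 + 3.172640) = 2.4·20.386943 = 48.928662 m
LSR: p² = d² − 2 + 2cos(α−β) + 2d(sin α + sin β) = 117.804244; p = √p² = 10.853766; φ = atan2(−cos α − cos β, d + sin α + sin β) − atan2(−2, p) = 0.181701 rad; t = (φ − α) mod 2π = 0.076964 rad, q = (φ − β) mod 2π = 3.173178 rad → L = 2.4·(0.076964 + 10.853766 + 3.173178) = 2.4·14.103908 = 33.849378 m
RSL: p² = d² − 2 + 2cos(α−β) − 2d(sin α + sin β) = 119.799214; p = √p² = 10.945283; φ = atan2(cos α + cos β, d − sin α − sin β) − atan2(2, p) = -0.180215 rad; t = (α − φ) mod 2π = 0.284953 rad, q = (β − φ) mod 2π = 3.471924 rad → L = 2.4·(0.284953 + 10.945283 + 3.471924) = 2.4·14.702159 = 35.285182 m
RLR: c = (6 − d² + 2cos(α−β) + 2d(sin α − sin β))/8 = -14.145751, |c| > 1 → infeasible
LRL: c = (6 − d² + 2cos(α−β) − 2d(sin α − sin β))/8 = -15.553652, |c| > 1 → infeasible
Shortest: LSR with L = 33.849378 m ≈ 33.8494 m
Convert LSR to answer units (arcs ×180/π): t = 0.076964·180/π = 4.4097°, p = ρ·p = 2.4·10.853766 = 26.0490 m, q = 3.173178·180/π = 181.8097°, L = 33.8494 m.

LSR: t = 4.4097°, p = 26.0490 m, q = 181.8097°, L = 33.8494 m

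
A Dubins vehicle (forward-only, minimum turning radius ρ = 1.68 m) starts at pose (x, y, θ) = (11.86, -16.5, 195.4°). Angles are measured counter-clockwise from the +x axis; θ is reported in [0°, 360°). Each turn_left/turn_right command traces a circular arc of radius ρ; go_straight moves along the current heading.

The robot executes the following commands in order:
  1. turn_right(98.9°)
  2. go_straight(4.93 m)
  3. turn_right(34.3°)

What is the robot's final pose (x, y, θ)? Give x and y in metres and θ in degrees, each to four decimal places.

set_pose: (x, y, θ) = (11.8600, -16.5000, 195.4000°), ρ = 1.68
turn_right(98.9°): centre at ρ to the right, rotate −98.9° → (9.7447, -15.0705, 96.5000°)
go_straight(4.93): x += 4.93·cos θ, y += 4.93·sin θ → (9.1866, -10.1722, 96.5000°)
turn_right(34.3°): centre at ρ to the right, rotate −34.3° → (9.3697, -9.1985, 62.2000°)

(9.3697, -9.1985, 62.2000°)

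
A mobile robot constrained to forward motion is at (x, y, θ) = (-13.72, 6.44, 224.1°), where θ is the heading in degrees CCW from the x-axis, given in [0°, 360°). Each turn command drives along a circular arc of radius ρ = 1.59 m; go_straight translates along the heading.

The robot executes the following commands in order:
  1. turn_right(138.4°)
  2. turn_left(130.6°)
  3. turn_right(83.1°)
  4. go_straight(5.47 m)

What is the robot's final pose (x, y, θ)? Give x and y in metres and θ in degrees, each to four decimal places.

set_pose: (x, y, θ) = (-13.7200, 6.4400, 224.1000°), ρ = 1.59
turn_right(138.4°): centre at ρ to the right, rotate −138.4° → (-16.4120, 7.7010, 85.7000°)
turn_left(130.6°): centre at ρ to the left, rotate +130.6° → (-18.9389, 9.1017, 216.3000°)
turn_right(83.1°): centre at ρ to the right, rotate −83.1° → (-21.0392, 9.2947, 133.2000°)
go_straight(5.47): x += 5.47·cos θ, y += 5.47·sin θ → (-24.7837, 13.2821, 133.2000°)

(-24.7837, 13.2821, 133.2000°)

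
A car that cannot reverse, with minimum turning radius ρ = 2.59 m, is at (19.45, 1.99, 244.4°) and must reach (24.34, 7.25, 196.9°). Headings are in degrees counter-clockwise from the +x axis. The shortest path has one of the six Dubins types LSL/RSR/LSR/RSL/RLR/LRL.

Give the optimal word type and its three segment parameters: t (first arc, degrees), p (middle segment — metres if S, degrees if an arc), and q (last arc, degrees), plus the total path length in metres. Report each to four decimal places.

Let ψ = atan2(Δy, Δx) = atan2(5.26, 4.89) = 47.0877° be the start→goal bearing.
Normalize: d = |goal − start| / ρ = 7.181901/2.59 = 2.772935, α = (θ_start − ψ) mod 360° = 197.3123° = 3.443749 rad, β = (θ_goal − ψ) mod 360° = 149.8123° = 2.614718 rad.
Common terms: sin α = -0.297580, cos α = -0.954697, sin β = 0.502834, cos β = -0.864383, cos(α−β) = 0.675590, d² = 7.689167. Work in radians in the unit-radius frame; every candidate has L = ρ·(t + p + q).
LSL: p² = 2 + d² − 2cos(α−β) + 2d(sin α − sin β) = 3.898994; p = √p² = 1.974587; φ = atan2(cos β − cos α, d + sin α − sin β) = 0.045754 rad; t = (φ − α) mod 2π = 2.885190 rad, q = (β − φ) mod 2π = 2.568964 rad → L = 2.59·(2.885190 + 1.974587 + 2.568964) = 2.59·7.428741 = 19.240439 m
RSR: p² = 2 + d² − 2cos(α−β) + 2d(sin β − sin α) = 12.776979; p = √p² = 3.574490; φ = atan2(cos α − cos β, d − sin α + sin β) = -0.025269 rad; t = (α − φ) mod 2π = 3.469018 rad, q = (φ − β) mod 2π = 3.643198 rad → L = 2.59·(3.469018 + 3.574490 + 3.643198) = 2.59·10.686707 = 27.678571 m
LSR: p² = d² − 2 + 2cos(α−β) + 2d(sin α + sin β) = 8.178661; p = √p² = 2.859836; φ = atan2(−cos α − cos β, d + sin α + sin β) − atan2(−2, p) = 1.158607 rad; t = (φ − α) mod 2π = 3.998043 rad, q = (φ − β) mod 2π = 4.827074 rad → L = 2.59·(3.998043 + 2.859836 + 4.827074) = 2.59·11.684952 = 30.264027 m
RSL: p² = d² − 2 + 2cos(α−β) − 2d(sin α + sin β) = 5.902034; p = √p² = 2.429410; φ = atan2(cos α + cos β, d − sin α − sin β) − atan2(2, p) = -1.305131 rad; t = (α − φ) mod 2π = 4.748881 rad, q = (β − φ) mod 2π = 3.919849 rad → L = 2.59·(4.748881 + 2.429410 + 3.919849) = 2.59·11.098140 = 28.744183 m
RLR: c = (6 − d² + 2cos(α−β) + 2d(sin α − sin β))/8 = -0.597122; p = 2π − arccos c = 4.072480 rad; φ = atan2(cos α − cos β, d − sin α + sin β) = -0.025269 rad; t = (α − φ + p/2) mod 2π = 5.505258 rad, q = (α − β − t + p) mod 2π = 5.679438 rad → L = 2.59·(5.505258 + 4.072480 + 5.679438) = 2.59·15.257177 = 39.516088 m
LRL: c = (6 − d² + 2cos(α−β) − 2d(sin α − sin β))/8 = 0.512626; p = 2π − arccos c = 5.250629 rad; φ = atan2(cos β − cos α, d + sin α − sin β) = 0.045754 rad; t = (φ − α + p/2) mod 2π = 5.510505 rad, q = (β − α − t + p) mod 2π = 5.194279 rad → L = 2.59·(5.510505 + 5.250629 + 5.194279) = 2.59·15.955412 = 41.324518 m
Shortest: LSL with L = 19.240439 m ≈ 19.2404 m
Convert LSL to answer units (arcs ×180/π): t = 2.885190·180/π = 165.3092°, p = ρ·p = 2.59·1.974587 = 5.1142 m, q = 2.568964·180/π = 147.1908°, L = 19.2404 m.

LSL: t = 165.3092°, p = 5.1142 m, q = 147.1908°, L = 19.2404 m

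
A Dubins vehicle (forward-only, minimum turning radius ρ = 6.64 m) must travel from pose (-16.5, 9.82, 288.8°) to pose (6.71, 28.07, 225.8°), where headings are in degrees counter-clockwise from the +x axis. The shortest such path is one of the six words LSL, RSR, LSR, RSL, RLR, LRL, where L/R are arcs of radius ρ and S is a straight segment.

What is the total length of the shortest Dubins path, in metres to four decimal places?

58.9556 m

Let ψ = atan2(Δy, Δx) = atan2(18.25, 23.21) = 38.1779° be the start→goal bearing.
Normalize: d = |goal − start| / ρ = 29.525694/6.64 = 4.446641, α = (θ_start − ψ) mod 360° = 250.6221° = 4.374180 rad, β = (θ_goal − ψ) mod 360° = 187.6221° = 3.274623 rad.
Common terms: sin α = -0.943351, cos α = -0.331798, sin β = -0.132638, cos β = -0.991165, cos(α−β) = 0.453990, d² = 19.772613. Work in radians in the unit-radius frame; every candidate has L = ρ·(t + p + q).
LSL: p² = 2 + d² − 2cos(α−β) + 2d(sin α − sin β) = 13.654739; p = √p² = 3.695232; φ = atan2(cos β − cos α, d + sin α − sin β) = -0.179398 rad; t = (φ − α) mod 2π = 1.729607 rad, q = (β − φ) mod 2π = 3.454021 rad → L = 6.64·(1.729607 + 3.695232 + 3.454021) = 6.64·8.878860 = 58.955629 m
RSR: p² = 2 + d² − 2cos(α−β) + 2d(sin β − sin α) = 28.074525; p = √p² = 5.298540; φ = atan2(cos α − cos β, d − sin α + sin β) = 0.124767 rad; t = (α − φ) mod 2π = 4.249414 rad, q = (φ − β) mod 2π = 3.133329 rad → L = 6.64·(4.249414 + 5.298540 + 3.133329) = 6.64·12.681283 = 84.203717 m
LSR: p² = d² − 2 + 2cos(α−β) + 2d(sin α + sin β) = 9.111525; p = √p² = 3.018530; φ = atan2(−cos α − cos β, d + sin α + sin β) − atan2(−2, p) = 0.959183 rad; t = (φ − α) mod 2π = 2.868188 rad, q = (φ − β) mod 2π = 3.967746 rad → L = 6.64·(2.868188 + 3.018530 + 3.967746) = 6.64·9.854465 = 65.433645 m
RSL: p² = d² − 2 + 2cos(α−β) − 2d(sin α + sin β) = 28.249663; p = √p² = 5.315041; φ = atan2(cos α + cos β, d − sin α − sin β) − atan2(2, p) = -0.595024 rad; t = (α − φ) mod 2π = 4.969204 rad, q = (β − φ) mod 2π = 3.869647 rad → L = 6.64·(4.969204 + 5.315041 + 3.869647) = 6.64·14.153892 = 93.981844 m
RLR: c = (6 − d² + 2cos(α−β) + 2d(sin α − sin β))/8 = -2.509316, |c| > 1 → infeasible
LRL: c = (6 − d² + 2cos(α−β) − 2d(sin α − sin β))/8 = -0.706842; p = 2π − arccos c = 3.927365 rad; φ = atan2(cos β − cos α, d + sin α − sin β) = -0.179398 rad; t = (φ − α + p/2) mod 2π = 3.693290 rad, q = (β − α − t + p) mod 2π = 5.417703 rad → L = 6.64·(3.693290 + 3.927365 + 5.417703) = 6.64·13.038357 = 86.574693 m
Shortest: LSL with L = 58.955629 m ≈ 58.9556 m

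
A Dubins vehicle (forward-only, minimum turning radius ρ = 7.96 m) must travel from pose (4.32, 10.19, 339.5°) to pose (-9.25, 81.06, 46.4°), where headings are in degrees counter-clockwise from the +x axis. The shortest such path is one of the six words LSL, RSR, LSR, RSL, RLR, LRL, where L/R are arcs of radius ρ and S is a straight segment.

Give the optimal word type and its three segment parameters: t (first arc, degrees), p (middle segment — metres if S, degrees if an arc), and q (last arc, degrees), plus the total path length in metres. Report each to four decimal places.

LSR: t = 136.5491°, p = 56.6925 m, q = 69.6491°, L = 85.3393 m

Let ψ = atan2(Δy, Δx) = atan2(70.87, -13.57) = 100.8396° be the start→goal bearing.
Normalize: d = |goal − start| / ρ = 72.157479/7.96 = 9.065010, α = (θ_start − ψ) mod 360° = 238.6604° = 4.165409 rad, β = (θ_goal − ψ) mod 360° = 305.5604° = 5.333034 rad.
Common terms: sin α = -0.854099, cos α = -0.520110, sin β = -0.813503, cos β = 0.581560, cos(α−β) = 0.392337, d² = 82.174405. Work in radians in the unit-radius frame; every candidate has L = ρ·(t + p + q).
LSL: p² = 2 + d² − 2cos(α−β) + 2d(sin α − sin β) = 82.653727; p = √p² = 9.091410; φ = atan2(cos β − cos α, d + sin α − sin β) = 0.121476 rad; t = (φ − α) mod 2π = 2.239252 rad, q = (β − φ) mod 2π = 5.211559 rad → L = 7.96·(2.239252 + 9.091410 + 5.211559) = 7.96·16.542220 = 131.676072 m
RSR: p² = 2 + d² − 2cos(α−β) + 2d(sin β − sin α) = 84.125735; p = √p² = 9.172008; φ = atan2(cos α − cos β, d − sin α + sin β) = -0.120403 rad; t = (α − φ) mod 2π = 4.285812 rad, q = (φ − β) mod 2π = 0.829748 rad → L = 7.96·(4.285812 + 9.172008 + 0.829748) = 7.96·14.287568 = 113.729043 m
LSR: p² = d² − 2 + 2cos(α−β) + 2d(sin α + sin β) = 50.725413; p = √p² = 7.122178; φ = atan2(−cos α − cos β, d + sin α + sin β) − atan2(−2, p) = 0.265456 rad; t = (φ − α) mod 2π = 2.383232 rad, q = (φ − β) mod 2π = 1.215607 rad → L = 7.96·(2.383232 + 7.122178 + 1.215607) = 7.96·10.721016 = 85.339288 m
RSL: p² = d² − 2 + 2cos(α−β) − 2d(sin α + sin β) = 111.192746; p = √p² = 10.544797; φ = atan2(cos α + cos β, d − sin α − sin β) − atan2(2, p) = -0.181715 rad; t = (α − φ) mod 2π = 4.347124 rad, q = (β − φ) mod 2π = 5.514749 rad → L = 7.96·(4.347124 + 10.544797 + 5.514749) = 7.96·20.406671 = 162.437098 m
RLR: c = (6 − d² + 2cos(α−β) + 2d(sin α − sin β))/8 = -9.515717, |c| > 1 → infeasible
LRL: c = (6 − d² + 2cos(α−β) − 2d(sin α − sin β))/8 = -9.331716, |c| > 1 → infeasible
Shortest: LSR with L = 85.339288 m ≈ 85.3393 m
Convert LSR to answer units (arcs ×180/π): t = 2.383232·180/π = 136.5491°, p = ρ·p = 7.96·7.122178 = 56.6925 m, q = 1.215607·180/π = 69.6491°, L = 85.3393 m.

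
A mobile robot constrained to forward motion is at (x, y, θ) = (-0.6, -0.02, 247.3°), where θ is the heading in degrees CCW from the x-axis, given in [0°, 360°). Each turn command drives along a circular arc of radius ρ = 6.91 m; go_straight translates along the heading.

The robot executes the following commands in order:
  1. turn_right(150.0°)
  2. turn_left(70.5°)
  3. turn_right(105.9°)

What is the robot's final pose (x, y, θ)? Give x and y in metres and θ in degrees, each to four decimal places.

set_pose: (x, y, θ) = (-0.6000, -0.0200, 247.3000°), ρ = 6.91
turn_right(150.0°): centre at ρ to the right, rotate −150.0° → (-13.8287, 1.7686, 97.3000°)
turn_left(70.5°): centre at ρ to the left, rotate +70.5° → (-19.2225, 7.6445, 167.8000°)
turn_right(105.9°): centre at ρ to the right, rotate −105.9° → (-23.8577, 17.6532, 61.9000°)

(-23.8577, 17.6532, 61.9000°)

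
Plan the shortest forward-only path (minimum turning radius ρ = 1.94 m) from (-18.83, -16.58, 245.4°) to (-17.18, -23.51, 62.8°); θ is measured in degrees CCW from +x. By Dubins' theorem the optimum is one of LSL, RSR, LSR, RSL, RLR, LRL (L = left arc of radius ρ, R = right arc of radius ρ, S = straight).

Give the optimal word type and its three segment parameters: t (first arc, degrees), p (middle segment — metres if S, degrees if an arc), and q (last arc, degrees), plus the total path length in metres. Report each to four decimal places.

LSL: t = 5.2426°, p = 5.5494 m, q = 172.1574°, L = 11.5560 m

Let ψ = atan2(Δy, Δx) = atan2(-6.93, 1.65) = -76.6075° be the start→goal bearing.
Normalize: d = |goal − start| / ρ = 7.123721/1.94 = 3.672021, α = (θ_start − ψ) mod 360° = 322.0075° = 5.620091 rad, β = (θ_goal − ψ) mod 360° = 139.4075° = 2.433120 rad.
Common terms: sin α = -0.615558, cos α = 0.788091, sin β = 0.650675, cos β = -0.759357, cos(α−β) = -0.998971, d² = 13.483739. Work in radians in the unit-radius frame; every candidate has L = ρ·(t + p + q).
LSL: p² = 2 + d² − 2cos(α−β) + 2d(sin α − sin β) = 8.182411; p = √p² = 2.860491; φ = atan2(cos β − cos α, d + sin α − sin β) = -0.571593 rad; t = (φ − α) mod 2π = 0.091501 rad, q = (β − φ) mod 2π = 3.004713 rad → L = 1.94·(0.091501 + 2.860491 + 3.004713) = 1.94·5.956705 = 11.556009 m
RSR: p² = 2 + d² − 2cos(α−β) + 2d(sin β − sin α) = 26.780949; p = √p² = 5.175031; φ = atan2(cos α − cos β, d − sin α + sin β) = 0.303668 rad; t = (α − φ) mod 2π = 5.316424 rad, q = (φ − β) mod 2π = 4.153733 rad → L = 1.94·(5.316424 + 5.175031 + 4.153733) = 1.94·14.645188 = 28.411664 m
LSR: p² = d² − 2 + 2cos(α−β) + 2d(sin α + sin β) = 9.743695; p = √p² = 3.121489; φ = atan2(−cos α − cos β, d + sin α + sin β) − atan2(−2, p) = 0.562073 rad; t = (φ − α) mod 2π = 1.225167 rad, q = (φ − β) mod 2π = 4.412138 rad → L = 1.94·(1.225167 + 3.121489 + 4.412138) = 1.94·8.758794 = 16.992060 m
RSL: p² = d² − 2 + 2cos(α−β) − 2d(sin α + sin β) = 9.227901; p = √p² = 3.037746; φ = atan2(cos α + cos β, d − sin α − sin β) − atan2(2, p) = -0.574345 rad; t = (α − φ) mod 2π = 6.194436 rad, q = (β − φ) mod 2π = 3.007465 rad → L = 1.94·(6.194436 + 3.037746 + 3.007465) = 1.94·12.239647 = 23.744915 m
RLR: c = (6 − d² + 2cos(α−β) + 2d(sin α − sin β))/8 = -2.347619, |c| > 1 → infeasible
LRL: c = (6 − d² + 2cos(α−β) − 2d(sin α − sin β))/8 = -0.022801; p = 2π − arccos c = 4.689586 rad; φ = atan2(cos β − cos α, d + sin α − sin β) = -0.571593 rad; t = (φ − α + p/2) mod 2π = 2.436294 rad, q = (β − α − t + p) mod 2π = 5.349506 rad → L = 1.94·(2.436294 + 4.689586 + 5.349506) = 1.94·12.475385 = 24.202248 m
Shortest: LSL with L = 11.556009 m ≈ 11.5560 m
Convert LSL to answer units (arcs ×180/π): t = 0.091501·180/π = 5.2426°, p = ρ·p = 1.94·2.860491 = 5.5494 m, q = 3.004713·180/π = 172.1574°, L = 11.5560 m.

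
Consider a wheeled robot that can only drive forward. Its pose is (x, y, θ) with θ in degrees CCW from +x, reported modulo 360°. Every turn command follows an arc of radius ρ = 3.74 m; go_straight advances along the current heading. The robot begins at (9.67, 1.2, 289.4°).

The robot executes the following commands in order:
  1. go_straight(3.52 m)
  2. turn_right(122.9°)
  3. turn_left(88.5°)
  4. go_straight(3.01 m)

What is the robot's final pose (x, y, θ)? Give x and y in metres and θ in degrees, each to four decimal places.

set_pose: (x, y, θ) = (9.6700, 1.2000, 289.4000°), ρ = 3.74
go_straight(3.52): x += 3.52·cos θ, y += 3.52·sin θ → (10.8392, -2.1201, 289.4000°)
turn_right(122.9°): centre at ρ to the right, rotate −122.9° → (6.4385, -6.9991, 166.5000°)
turn_left(88.5°): centre at ρ to the left, rotate +88.5° → (1.9528, -9.6678, 255.0000°)
go_straight(3.01): x += 3.01·cos θ, y += 3.01·sin θ → (1.1738, -12.5752, 255.0000°)

(1.1738, -12.5752, 255.0000°)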